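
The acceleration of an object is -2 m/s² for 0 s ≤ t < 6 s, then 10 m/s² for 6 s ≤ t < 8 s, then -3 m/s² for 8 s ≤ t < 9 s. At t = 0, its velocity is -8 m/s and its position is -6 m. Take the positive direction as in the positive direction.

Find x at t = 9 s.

On each constant-a segment, Δv = aΔt and Δx = v₀Δt + ½aΔt²; chain segment to segment.
0–6 s: v starts -8 m/s; Δx = -8·6 + ½·-2·6² = -84 m; v ends -20 m/s.
6–8 s: v starts -20 m/s; Δx = -20·2 + ½·10·2² = -20 m; v ends 0 m/s.
8–9 s: v starts 0 m/s; Δx = 0·1 + ½·-3·1² = -1.5 m; v ends -3 m/s.
x(9) = -6 + Σ Δx = -111.5 m.

-111.5 m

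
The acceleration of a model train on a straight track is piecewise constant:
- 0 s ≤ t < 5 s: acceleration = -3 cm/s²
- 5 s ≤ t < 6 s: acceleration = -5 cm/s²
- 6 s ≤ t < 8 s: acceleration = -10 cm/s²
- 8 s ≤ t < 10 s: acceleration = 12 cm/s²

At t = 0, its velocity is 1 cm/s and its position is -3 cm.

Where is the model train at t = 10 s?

-164 cm

On each constant-a segment, Δv = aΔt and Δx = v₀Δt + ½aΔt²; chain segment to segment.
0–5 s: v starts 1 cm/s; Δx = 1·5 + ½·-3·5² = -32.5 cm; v ends -14 cm/s.
5–6 s: v starts -14 cm/s; Δx = -14·1 + ½·-5·1² = -16.5 cm; v ends -19 cm/s.
6–8 s: v starts -19 cm/s; Δx = -19·2 + ½·-10·2² = -58 cm; v ends -39 cm/s.
8–10 s: v starts -39 cm/s; Δx = -39·2 + ½·12·2² = -54 cm; v ends -15 cm/s.
x(10) = -3 + Σ Δx = -164 cm.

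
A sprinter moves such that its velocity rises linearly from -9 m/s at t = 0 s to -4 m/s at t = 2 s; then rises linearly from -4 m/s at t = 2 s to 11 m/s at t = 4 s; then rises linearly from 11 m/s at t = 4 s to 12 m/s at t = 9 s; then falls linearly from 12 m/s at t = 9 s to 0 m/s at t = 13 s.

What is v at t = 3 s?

3.5 m/s

On 2–4 s the graph is linear from -4 to 11 m/s: v(3) = -4 + (11 − -4)·(3 − 2)/(4 − 2) = 3.5 m/s.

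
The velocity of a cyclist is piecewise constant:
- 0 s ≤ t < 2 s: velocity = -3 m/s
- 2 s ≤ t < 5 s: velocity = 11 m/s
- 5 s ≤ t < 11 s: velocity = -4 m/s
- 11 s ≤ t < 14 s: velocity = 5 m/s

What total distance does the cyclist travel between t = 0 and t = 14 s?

Total distance travelled is ∫|v| dt — sum the magnitudes of each area piece.
0–2 s: |-3| × 2 = 6 m
2–5 s: |11| × 3 = 33 m
5–11 s: |-4| × 6 = 24 m
11–14 s: |5| × 3 = 15 m
Total distance = 78 m

78 m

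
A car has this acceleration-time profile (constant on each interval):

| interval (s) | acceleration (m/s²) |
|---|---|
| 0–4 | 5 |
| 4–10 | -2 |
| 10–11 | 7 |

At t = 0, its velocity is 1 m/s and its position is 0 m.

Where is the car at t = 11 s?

On each constant-a segment, Δv = aΔt and Δx = v₀Δt + ½aΔt²; chain segment to segment.
0–4 s: v starts 1 m/s; Δx = 1·4 + ½·5·4² = 44 m; v ends 21 m/s.
4–10 s: v starts 21 m/s; Δx = 21·6 + ½·-2·6² = 90 m; v ends 9 m/s.
10–11 s: v starts 9 m/s; Δx = 9·1 + ½·7·1² = 12.5 m; v ends 16 m/s.
x(11) = 0 + Σ Δx = 146.5 m.

146.5 m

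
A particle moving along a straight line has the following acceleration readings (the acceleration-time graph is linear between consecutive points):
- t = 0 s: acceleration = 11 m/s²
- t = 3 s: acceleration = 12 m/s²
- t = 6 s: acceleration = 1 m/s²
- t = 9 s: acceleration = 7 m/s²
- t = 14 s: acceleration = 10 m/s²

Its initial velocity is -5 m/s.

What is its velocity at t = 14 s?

103.5 m/s

Δv equals the area under the a-t graph; then v = v₀ + Δv.
0–3 s: ½(11 + 12)(3) = 34.5 m/s
3–6 s: ½(12 + 1)(3) = 19.5 m/s
6–9 s: ½(1 + 7)(3) = 12 m/s
9–14 s: ½(7 + 10)(5) = 42.5 m/s
Δv = 108.5 m/s, so v(14) = -5 + (108.5) = 103.5 m/s.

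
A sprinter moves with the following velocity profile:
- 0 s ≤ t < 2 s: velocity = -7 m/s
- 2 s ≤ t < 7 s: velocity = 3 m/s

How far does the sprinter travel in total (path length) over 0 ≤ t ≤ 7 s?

Distance (not displacement) is the total path length: add the absolute areas under v-t.
0–2 s: |-7| × 2 = 14 m
2–7 s: |3| × 5 = 15 m
Total distance = 29 m

29 m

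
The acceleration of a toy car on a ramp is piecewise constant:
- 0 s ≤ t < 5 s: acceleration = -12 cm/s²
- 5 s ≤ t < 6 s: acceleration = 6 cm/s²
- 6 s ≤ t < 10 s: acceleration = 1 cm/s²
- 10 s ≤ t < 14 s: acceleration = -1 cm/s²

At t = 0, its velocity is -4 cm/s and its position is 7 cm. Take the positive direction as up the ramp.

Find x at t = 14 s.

-672 cm

On each constant-a segment, Δv = aΔt and Δx = v₀Δt + ½aΔt²; chain segment to segment.
0–5 s: v starts -4 cm/s; Δx = -4·5 + ½·-12·5² = -170 cm; v ends -64 cm/s.
5–6 s: v starts -64 cm/s; Δx = -64·1 + ½·6·1² = -61 cm; v ends -58 cm/s.
6–10 s: v starts -58 cm/s; Δx = -58·4 + ½·1·4² = -224 cm; v ends -54 cm/s.
10–14 s: v starts -54 cm/s; Δx = -54·4 + ½·-1·4² = -224 cm; v ends -58 cm/s.
x(14) = 7 + Σ Δx = -672 cm.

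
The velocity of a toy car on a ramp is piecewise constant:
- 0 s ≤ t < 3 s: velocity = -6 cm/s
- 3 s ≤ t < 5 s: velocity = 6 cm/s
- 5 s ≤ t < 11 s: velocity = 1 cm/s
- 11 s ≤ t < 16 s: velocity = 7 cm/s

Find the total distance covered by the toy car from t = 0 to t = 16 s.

71 cm

Distance (not displacement) is the total path length: add the absolute areas under v-t.
0–3 s: |-6| × 3 = 18 cm
3–5 s: |6| × 2 = 12 cm
5–11 s: |1| × 6 = 6 cm
11–16 s: |7| × 5 = 35 cm
Total distance = 71 cm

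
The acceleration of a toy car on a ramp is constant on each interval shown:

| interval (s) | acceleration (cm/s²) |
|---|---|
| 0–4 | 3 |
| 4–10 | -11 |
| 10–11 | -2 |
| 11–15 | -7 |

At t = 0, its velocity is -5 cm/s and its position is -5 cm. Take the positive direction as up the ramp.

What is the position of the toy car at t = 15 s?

-517 cm

On each constant-a segment, Δv = aΔt and Δx = v₀Δt + ½aΔt²; chain segment to segment.
0–4 s: v starts -5 cm/s; Δx = -5·4 + ½·3·4² = 4 cm; v ends 7 cm/s.
4–10 s: v starts 7 cm/s; Δx = 7·6 + ½·-11·6² = -156 cm; v ends -59 cm/s.
10–11 s: v starts -59 cm/s; Δx = -59·1 + ½·-2·1² = -60 cm; v ends -61 cm/s.
11–15 s: v starts -61 cm/s; Δx = -61·4 + ½·-7·4² = -300 cm; v ends -89 cm/s.
x(15) = -5 + Σ Δx = -517 cm.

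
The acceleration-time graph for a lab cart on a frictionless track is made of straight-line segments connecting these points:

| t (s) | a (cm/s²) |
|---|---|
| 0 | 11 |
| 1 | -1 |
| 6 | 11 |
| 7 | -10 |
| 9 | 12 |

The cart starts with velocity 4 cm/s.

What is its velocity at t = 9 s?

36.5 cm/s

Δv equals the area under the a-t graph; then v = v₀ + Δv.
0–1 s: ½(11 + -1)(1) = 5 cm/s
1–6 s: ½(-1 + 11)(5) = 25 cm/s
6–7 s: ½(11 + -10)(1) = 0.5 cm/s
7–9 s: ½(-10 + 12)(2) = 2 cm/s
Δv = 32.5 cm/s, so v(9) = 4 + (32.5) = 36.5 cm/s.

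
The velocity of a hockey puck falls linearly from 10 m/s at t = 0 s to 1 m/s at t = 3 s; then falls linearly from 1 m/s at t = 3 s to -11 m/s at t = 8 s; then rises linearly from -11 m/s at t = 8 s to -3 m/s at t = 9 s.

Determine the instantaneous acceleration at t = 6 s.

Acceleration is the slope of the v-t graph on 3–8 s: (-11 − 1)/(8 − 3) = -2.4 m/s².

-2.4 m/s²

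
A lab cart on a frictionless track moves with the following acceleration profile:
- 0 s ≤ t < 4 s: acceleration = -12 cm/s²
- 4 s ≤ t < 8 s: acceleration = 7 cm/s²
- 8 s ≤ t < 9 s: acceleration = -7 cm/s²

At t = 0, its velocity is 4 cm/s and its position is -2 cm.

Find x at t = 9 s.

On each constant-a segment, Δv = aΔt and Δx = v₀Δt + ½aΔt²; chain segment to segment.
0–4 s: v starts 4 cm/s; Δx = 4·4 + ½·-12·4² = -80 cm; v ends -44 cm/s.
4–8 s: v starts -44 cm/s; Δx = -44·4 + ½·7·4² = -120 cm; v ends -16 cm/s.
8–9 s: v starts -16 cm/s; Δx = -16·1 + ½·-7·1² = -19.5 cm; v ends -23 cm/s.
x(9) = -2 + Σ Δx = -221.5 cm.

-221.5 cm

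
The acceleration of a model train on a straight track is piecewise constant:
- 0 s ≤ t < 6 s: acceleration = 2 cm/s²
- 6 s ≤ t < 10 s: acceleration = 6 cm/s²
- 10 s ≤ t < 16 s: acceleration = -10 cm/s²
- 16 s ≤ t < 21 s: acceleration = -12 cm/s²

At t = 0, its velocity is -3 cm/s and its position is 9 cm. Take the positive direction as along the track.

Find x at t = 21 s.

On each constant-a segment, Δv = aΔt and Δx = v₀Δt + ½aΔt²; chain segment to segment.
0–6 s: v starts -3 cm/s; Δx = -3·6 + ½·2·6² = 18 cm; v ends 9 cm/s.
6–10 s: v starts 9 cm/s; Δx = 9·4 + ½·6·4² = 84 cm; v ends 33 cm/s.
10–16 s: v starts 33 cm/s; Δx = 33·6 + ½·-10·6² = 18 cm; v ends -27 cm/s.
16–21 s: v starts -27 cm/s; Δx = -27·5 + ½·-12·5² = -285 cm; v ends -87 cm/s.
x(21) = 9 + Σ Δx = -156 cm.

-156 cm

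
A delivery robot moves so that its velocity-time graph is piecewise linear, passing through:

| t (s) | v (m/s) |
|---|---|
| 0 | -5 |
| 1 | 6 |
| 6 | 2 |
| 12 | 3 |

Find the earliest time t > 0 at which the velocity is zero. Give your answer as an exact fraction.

t = 5/11 s

v changes sign on 0–1 s (from -5 to 6); the graph is linear there, so v = 0 at t = 0 + (5)·(1 − 0)/(6 − -5) = 5/11 s.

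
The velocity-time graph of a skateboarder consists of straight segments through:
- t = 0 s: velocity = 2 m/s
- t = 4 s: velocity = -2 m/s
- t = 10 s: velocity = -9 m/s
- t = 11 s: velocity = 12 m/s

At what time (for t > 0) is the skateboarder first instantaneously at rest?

t = 2 s

v changes sign on 0–4 s (from 2 to -2); the graph is linear there, so v = 0 at t = 0 + (-2)·(4 − 0)/(-2 − 2) = 2 s.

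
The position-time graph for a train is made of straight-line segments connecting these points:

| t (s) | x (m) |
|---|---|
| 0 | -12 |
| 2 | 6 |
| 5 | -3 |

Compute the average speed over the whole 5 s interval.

5.4 m/s

Average speed = (total path length)/(elapsed time); on a piecewise-linear x-t graph the path length is Σ|Δx|.
0–2 s: |Δx| = |6 − -12| = 18 m
2–5 s: |Δx| = |-3 − 6| = 9 m
Total path = 27 m; average speed = 27/5 = 5.4 m/s.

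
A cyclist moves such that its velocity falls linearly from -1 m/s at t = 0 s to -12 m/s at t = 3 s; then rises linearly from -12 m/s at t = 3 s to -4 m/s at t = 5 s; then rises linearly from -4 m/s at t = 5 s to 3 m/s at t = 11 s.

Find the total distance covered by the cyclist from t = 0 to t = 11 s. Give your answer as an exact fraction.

Total distance travelled is ∫|v| dt — sum the magnitudes of each area piece.
0–3 s: |½(-1 + -12)(3)| = 19.5 m
3–5 s: |½(-12 + -4)(2)| = 16 m
5–11 s: v = 0 at t = 59/7 s; triangle areas 48/7 + 27/7 = 75/7 m
Total distance = 647/14 m

647/14 m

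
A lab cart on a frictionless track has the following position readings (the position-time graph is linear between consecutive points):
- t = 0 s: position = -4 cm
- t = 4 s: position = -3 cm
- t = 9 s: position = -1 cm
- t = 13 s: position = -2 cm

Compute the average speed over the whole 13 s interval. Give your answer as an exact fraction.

Average speed = (total path length)/(elapsed time); on a piecewise-linear x-t graph the path length is Σ|Δx|.
0–4 s: |Δx| = |-3 − -4| = 1 cm
4–9 s: |Δx| = |-1 − -3| = 2 cm
9–13 s: |Δx| = |-2 − -1| = 1 cm
Total path = 4 cm; average speed = 4/13 = 4/13 cm/s.

4/13 cm/s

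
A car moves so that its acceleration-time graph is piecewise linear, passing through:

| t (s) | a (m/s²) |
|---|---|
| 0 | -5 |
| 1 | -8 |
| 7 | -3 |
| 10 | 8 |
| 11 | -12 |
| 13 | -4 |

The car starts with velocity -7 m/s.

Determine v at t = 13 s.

Δv equals the area under the a-t graph; then v = v₀ + Δv.
0–1 s: ½(-5 + -8)(1) = -6.5 m/s
1–7 s: ½(-8 + -3)(6) = -33 m/s
7–10 s: ½(-3 + 8)(3) = 7.5 m/s
10–11 s: ½(8 + -12)(1) = -2 m/s
11–13 s: ½(-12 + -4)(2) = -16 m/s
Δv = -50 m/s, so v(13) = -7 + (-50) = -57 m/s.

-57 m/s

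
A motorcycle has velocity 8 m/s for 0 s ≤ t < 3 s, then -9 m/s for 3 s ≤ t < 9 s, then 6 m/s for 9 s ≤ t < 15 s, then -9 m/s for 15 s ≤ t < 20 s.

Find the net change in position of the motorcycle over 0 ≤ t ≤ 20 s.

-39 m

Displacement is the signed area under the v-t curve.
0–3 s: 8 × 3 = 24 m
3–9 s: -9 × 6 = -54 m
9–15 s: 6 × 6 = 36 m
15–20 s: -9 × 5 = -45 m
Net displacement = -39 m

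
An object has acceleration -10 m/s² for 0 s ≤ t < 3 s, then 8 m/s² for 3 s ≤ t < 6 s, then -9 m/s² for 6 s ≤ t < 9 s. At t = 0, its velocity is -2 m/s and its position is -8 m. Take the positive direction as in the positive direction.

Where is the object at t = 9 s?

-183.5 m

On each constant-a segment, Δv = aΔt and Δx = v₀Δt + ½aΔt²; chain segment to segment.
0–3 s: v starts -2 m/s; Δx = -2·3 + ½·-10·3² = -51 m; v ends -32 m/s.
3–6 s: v starts -32 m/s; Δx = -32·3 + ½·8·3² = -60 m; v ends -8 m/s.
6–9 s: v starts -8 m/s; Δx = -8·3 + ½·-9·3² = -64.5 m; v ends -35 m/s.
x(9) = -8 + Σ Δx = -183.5 m.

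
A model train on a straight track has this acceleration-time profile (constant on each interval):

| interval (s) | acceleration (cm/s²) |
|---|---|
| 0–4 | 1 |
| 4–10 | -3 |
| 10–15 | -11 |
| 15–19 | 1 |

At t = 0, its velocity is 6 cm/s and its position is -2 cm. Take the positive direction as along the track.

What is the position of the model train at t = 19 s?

On each constant-a segment, Δv = aΔt and Δx = v₀Δt + ½aΔt²; chain segment to segment.
0–4 s: v starts 6 cm/s; Δx = 6·4 + ½·1·4² = 32 cm; v ends 10 cm/s.
4–10 s: v starts 10 cm/s; Δx = 10·6 + ½·-3·6² = 6 cm; v ends -8 cm/s.
10–15 s: v starts -8 cm/s; Δx = -8·5 + ½·-11·5² = -177.5 cm; v ends -63 cm/s.
15–19 s: v starts -63 cm/s; Δx = -63·4 + ½·1·4² = -244 cm; v ends -59 cm/s.
x(19) = -2 + Σ Δx = -385.5 cm.

-385.5 cm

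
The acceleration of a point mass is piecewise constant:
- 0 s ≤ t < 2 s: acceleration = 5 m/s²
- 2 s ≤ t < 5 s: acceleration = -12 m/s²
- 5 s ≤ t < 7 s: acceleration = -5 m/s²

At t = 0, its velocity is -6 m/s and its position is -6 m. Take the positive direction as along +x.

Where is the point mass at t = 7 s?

-124 m

On each constant-a segment, Δv = aΔt and Δx = v₀Δt + ½aΔt²; chain segment to segment.
0–2 s: v starts -6 m/s; Δx = -6·2 + ½·5·2² = -2 m; v ends 4 m/s.
2–5 s: v starts 4 m/s; Δx = 4·3 + ½·-12·3² = -42 m; v ends -32 m/s.
5–7 s: v starts -32 m/s; Δx = -32·2 + ½·-5·2² = -74 m; v ends -42 m/s.
x(7) = -6 + Σ Δx = -124 m.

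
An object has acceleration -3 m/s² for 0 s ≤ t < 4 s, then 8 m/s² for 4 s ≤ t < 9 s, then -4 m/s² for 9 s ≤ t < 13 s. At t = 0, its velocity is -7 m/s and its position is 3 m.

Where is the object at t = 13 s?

8 m

On each constant-a segment, Δv = aΔt and Δx = v₀Δt + ½aΔt²; chain segment to segment.
0–4 s: v starts -7 m/s; Δx = -7·4 + ½·-3·4² = -52 m; v ends -19 m/s.
4–9 s: v starts -19 m/s; Δx = -19·5 + ½·8·5² = 5 m; v ends 21 m/s.
9–13 s: v starts 21 m/s; Δx = 21·4 + ½·-4·4² = 52 m; v ends 5 m/s.
x(13) = 3 + Σ Δx = 8 m.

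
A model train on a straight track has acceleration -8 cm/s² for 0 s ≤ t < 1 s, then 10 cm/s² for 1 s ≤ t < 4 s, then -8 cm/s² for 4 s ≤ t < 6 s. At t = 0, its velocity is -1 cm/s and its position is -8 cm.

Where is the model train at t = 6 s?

On each constant-a segment, Δv = aΔt and Δx = v₀Δt + ½aΔt²; chain segment to segment.
0–1 s: v starts -1 cm/s; Δx = -1·1 + ½·-8·1² = -5 cm; v ends -9 cm/s.
1–4 s: v starts -9 cm/s; Δx = -9·3 + ½·10·3² = 18 cm; v ends 21 cm/s.
4–6 s: v starts 21 cm/s; Δx = 21·2 + ½·-8·2² = 26 cm; v ends 5 cm/s.
x(6) = -8 + Σ Δx = 31 cm.

31 cm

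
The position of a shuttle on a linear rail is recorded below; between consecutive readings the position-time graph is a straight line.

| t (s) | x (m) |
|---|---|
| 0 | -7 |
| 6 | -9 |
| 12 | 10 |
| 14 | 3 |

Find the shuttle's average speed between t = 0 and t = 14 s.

Average speed = (total path length)/(elapsed time); on a piecewise-linear x-t graph the path length is Σ|Δx|.
0–6 s: |Δx| = |-9 − -7| = 2 m
6–12 s: |Δx| = |10 − -9| = 19 m
12–14 s: |Δx| = |3 − 10| = 7 m
Total path = 28 m; average speed = 28/14 = 2 m/s.

2 m/s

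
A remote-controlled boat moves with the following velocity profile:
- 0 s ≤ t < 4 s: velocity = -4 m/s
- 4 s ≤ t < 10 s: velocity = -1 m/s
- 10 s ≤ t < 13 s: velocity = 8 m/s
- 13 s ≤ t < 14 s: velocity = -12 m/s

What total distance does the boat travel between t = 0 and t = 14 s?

58 m

Total distance travelled is ∫|v| dt — sum the magnitudes of each area piece.
0–4 s: |-4| × 4 = 16 m
4–10 s: |-1| × 6 = 6 m
10–13 s: |8| × 3 = 24 m
13–14 s: |-12| × 1 = 12 m
Total distance = 58 m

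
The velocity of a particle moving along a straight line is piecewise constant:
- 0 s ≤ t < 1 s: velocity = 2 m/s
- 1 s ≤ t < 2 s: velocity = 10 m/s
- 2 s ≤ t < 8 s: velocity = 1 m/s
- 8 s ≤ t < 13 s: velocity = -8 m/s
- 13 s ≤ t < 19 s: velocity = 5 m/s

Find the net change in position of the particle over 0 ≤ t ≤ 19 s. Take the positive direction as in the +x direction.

8 m

Displacement is the signed area under the v-t curve.
0–1 s: 2 × 1 = 2 m
1–2 s: 10 × 1 = 10 m
2–8 s: 1 × 6 = 6 m
8–13 s: -8 × 5 = -40 m
13–19 s: 5 × 6 = 30 m
Net displacement = 8 m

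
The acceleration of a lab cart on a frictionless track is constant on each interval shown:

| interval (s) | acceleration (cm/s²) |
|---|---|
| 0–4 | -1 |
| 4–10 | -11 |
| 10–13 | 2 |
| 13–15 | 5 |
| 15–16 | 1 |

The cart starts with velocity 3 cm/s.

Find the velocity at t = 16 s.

Δv equals the area under the a-t graph; then v = v₀ + Δv.
0–4 s: -1 × 4 = -4 cm/s
4–10 s: -11 × 6 = -66 cm/s
10–13 s: 2 × 3 = 6 cm/s
13–15 s: 5 × 2 = 10 cm/s
15–16 s: 1 × 1 = 1 cm/s
Δv = -53 cm/s, so v(16) = 3 + (-53) = -50 cm/s.

-50 cm/s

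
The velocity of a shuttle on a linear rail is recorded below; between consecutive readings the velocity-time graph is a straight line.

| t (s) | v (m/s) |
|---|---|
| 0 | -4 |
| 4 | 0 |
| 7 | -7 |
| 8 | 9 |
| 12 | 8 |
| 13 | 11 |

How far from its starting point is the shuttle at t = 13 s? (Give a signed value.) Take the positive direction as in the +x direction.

26 m

Net displacement equals the area under the velocity-time graph (areas below the axis count negative).
0–4 s: ½(-4 + 0)(4) = -8 m
4–7 s: ½(0 + -7)(3) = -10.5 m
7–8 s: ½(-7 + 9)(1) = 1 m
8–12 s: ½(9 + 8)(4) = 34 m
12–13 s: ½(8 + 11)(1) = 9.5 m
Net displacement = 26 m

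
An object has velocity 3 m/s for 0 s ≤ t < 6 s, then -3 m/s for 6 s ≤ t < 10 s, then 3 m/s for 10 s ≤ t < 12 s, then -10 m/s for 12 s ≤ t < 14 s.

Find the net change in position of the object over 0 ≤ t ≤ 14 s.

-8 m

Net displacement equals the area under the velocity-time graph (areas below the axis count negative).
0–6 s: 3 × 6 = 18 m
6–10 s: -3 × 4 = -12 m
10–12 s: 3 × 2 = 6 m
12–14 s: -10 × 2 = -20 m
Net displacement = -8 m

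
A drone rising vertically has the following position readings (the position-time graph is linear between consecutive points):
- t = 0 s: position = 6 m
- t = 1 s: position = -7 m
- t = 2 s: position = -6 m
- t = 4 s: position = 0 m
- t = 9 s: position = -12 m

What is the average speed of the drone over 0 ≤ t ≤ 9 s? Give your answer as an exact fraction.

Average speed = (total path length)/(elapsed time); on a piecewise-linear x-t graph the path length is Σ|Δx|.
0–1 s: |Δx| = |-7 − 6| = 13 m
1–2 s: |Δx| = |-6 − -7| = 1 m
2–4 s: |Δx| = |0 − -6| = 6 m
4–9 s: |Δx| = |-12 − 0| = 12 m
Total path = 32 m; average speed = 32/9 = 32/9 m/s.

32/9 m/s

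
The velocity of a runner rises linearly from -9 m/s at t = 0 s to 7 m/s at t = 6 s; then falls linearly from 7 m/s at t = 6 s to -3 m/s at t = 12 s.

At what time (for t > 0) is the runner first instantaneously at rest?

v changes sign on 0–6 s (from -9 to 7); the graph is linear there, so v = 0 at t = 0 + (9)·(6 − 0)/(7 − -9) = 3.375 s.

t = 3.375 s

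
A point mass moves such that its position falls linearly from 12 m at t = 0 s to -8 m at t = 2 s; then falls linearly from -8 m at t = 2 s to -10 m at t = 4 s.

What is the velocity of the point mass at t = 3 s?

-1 m/s

Velocity is the slope of the x-t graph on 2–4 s: (-10 − -8)/(4 − 2) = -1 m/s.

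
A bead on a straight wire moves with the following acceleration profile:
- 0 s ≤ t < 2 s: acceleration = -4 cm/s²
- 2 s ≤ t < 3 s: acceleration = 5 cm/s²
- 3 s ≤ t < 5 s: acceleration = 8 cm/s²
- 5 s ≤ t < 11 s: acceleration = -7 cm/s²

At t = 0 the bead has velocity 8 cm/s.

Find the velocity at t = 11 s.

-21 cm/s

Δv equals the area under the a-t graph; then v = v₀ + Δv.
0–2 s: -4 × 2 = -8 cm/s
2–3 s: 5 × 1 = 5 cm/s
3–5 s: 8 × 2 = 16 cm/s
5–11 s: -7 × 6 = -42 cm/s
Δv = -29 cm/s, so v(11) = 8 + (-29) = -21 cm/s.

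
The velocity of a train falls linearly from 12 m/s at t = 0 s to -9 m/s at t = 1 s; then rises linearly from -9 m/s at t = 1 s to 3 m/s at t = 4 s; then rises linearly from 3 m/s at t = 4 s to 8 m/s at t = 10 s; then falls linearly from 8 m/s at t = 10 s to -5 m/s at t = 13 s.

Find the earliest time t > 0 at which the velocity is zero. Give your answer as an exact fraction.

t = 4/7 s

v changes sign on 0–1 s (from 12 to -9); the graph is linear there, so v = 0 at t = 0 + (-12)·(1 − 0)/(-9 − 12) = 4/7 s.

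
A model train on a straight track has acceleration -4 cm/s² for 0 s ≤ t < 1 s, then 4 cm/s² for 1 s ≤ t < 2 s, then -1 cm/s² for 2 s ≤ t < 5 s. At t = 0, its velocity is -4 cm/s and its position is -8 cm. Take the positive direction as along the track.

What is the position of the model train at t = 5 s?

-36.5 cm

On each constant-a segment, Δv = aΔt and Δx = v₀Δt + ½aΔt²; chain segment to segment.
0–1 s: v starts -4 cm/s; Δx = -4·1 + ½·-4·1² = -6 cm; v ends -8 cm/s.
1–2 s: v starts -8 cm/s; Δx = -8·1 + ½·4·1² = -6 cm; v ends -4 cm/s.
2–5 s: v starts -4 cm/s; Δx = -4·3 + ½·-1·3² = -16.5 cm; v ends -7 cm/s.
x(5) = -8 + Σ Δx = -36.5 cm.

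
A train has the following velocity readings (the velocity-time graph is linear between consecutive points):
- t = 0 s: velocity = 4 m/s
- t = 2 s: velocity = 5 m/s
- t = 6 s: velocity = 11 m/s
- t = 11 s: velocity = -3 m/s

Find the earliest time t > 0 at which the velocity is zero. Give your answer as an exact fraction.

v changes sign on 6–11 s (from 11 to -3); the graph is linear there, so v = 0 at t = 6 + (-11)·(11 − 6)/(-3 − 11) = 139/14 s.

t = 139/14 s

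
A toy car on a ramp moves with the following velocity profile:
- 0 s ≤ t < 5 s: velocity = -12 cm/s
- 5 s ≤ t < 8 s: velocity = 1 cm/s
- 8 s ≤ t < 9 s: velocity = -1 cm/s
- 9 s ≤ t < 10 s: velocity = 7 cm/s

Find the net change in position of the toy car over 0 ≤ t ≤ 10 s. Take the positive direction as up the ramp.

Displacement is the signed area under the v-t curve.
0–5 s: -12 × 5 = -60 cm
5–8 s: 1 × 3 = 3 cm
8–9 s: -1 × 1 = -1 cm
9–10 s: 7 × 1 = 7 cm
Net displacement = -51 cm

-51 cm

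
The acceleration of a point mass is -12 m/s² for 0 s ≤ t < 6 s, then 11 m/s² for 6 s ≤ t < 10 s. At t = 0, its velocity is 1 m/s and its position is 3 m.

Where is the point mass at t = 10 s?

-403 m

On each constant-a segment, Δv = aΔt and Δx = v₀Δt + ½aΔt²; chain segment to segment.
0–6 s: v starts 1 m/s; Δx = 1·6 + ½·-12·6² = -210 m; v ends -71 m/s.
6–10 s: v starts -71 m/s; Δx = -71·4 + ½·11·4² = -196 m; v ends -27 m/s.
x(10) = 3 + Σ Δx = -403 m.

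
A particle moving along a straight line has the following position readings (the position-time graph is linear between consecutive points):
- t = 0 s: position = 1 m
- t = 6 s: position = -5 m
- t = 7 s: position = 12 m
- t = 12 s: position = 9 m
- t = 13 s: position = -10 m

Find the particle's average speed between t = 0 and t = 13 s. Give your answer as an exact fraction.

45/13 m/s

Average speed = (total path length)/(elapsed time); on a piecewise-linear x-t graph the path length is Σ|Δx|.
0–6 s: |Δx| = |-5 − 1| = 6 m
6–7 s: |Δx| = |12 − -5| = 17 m
7–12 s: |Δx| = |9 − 12| = 3 m
12–13 s: |Δx| = |-10 − 9| = 19 m
Total path = 45 m; average speed = 45/13 = 45/13 m/s.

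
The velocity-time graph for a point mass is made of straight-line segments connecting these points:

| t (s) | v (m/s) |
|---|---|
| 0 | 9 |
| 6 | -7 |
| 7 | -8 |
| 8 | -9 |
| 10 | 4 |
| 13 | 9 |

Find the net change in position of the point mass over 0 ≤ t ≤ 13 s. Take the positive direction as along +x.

4.5 m

Net displacement equals the area under the velocity-time graph (areas below the axis count negative).
0–6 s: ½(9 + -7)(6) = 6 m
6–7 s: ½(-7 + -8)(1) = -7.5 m
7–8 s: ½(-8 + -9)(1) = -8.5 m
8–10 s: ½(-9 + 4)(2) = -5 m
10–13 s: ½(4 + 9)(3) = 19.5 m
Net displacement = 4.5 m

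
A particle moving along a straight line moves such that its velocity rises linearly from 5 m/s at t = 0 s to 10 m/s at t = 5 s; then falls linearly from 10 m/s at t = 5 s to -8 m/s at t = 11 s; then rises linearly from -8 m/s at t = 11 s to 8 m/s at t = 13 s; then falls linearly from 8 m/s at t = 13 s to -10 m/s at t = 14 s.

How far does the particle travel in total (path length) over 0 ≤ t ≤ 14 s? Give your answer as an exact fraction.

Distance (not displacement) is the total path length: add the absolute areas under v-t.
0–5 s: |½(5 + 10)(5)| = 37.5 m
5–11 s: v = 0 at t = 25/3 s; triangle areas 50/3 + 32/3 = 82/3 m
11–13 s: v = 0 at t = 12 s; triangle areas 4 + 4 = 8 m
13–14 s: v = 0 at t = 121/9 s; triangle areas 16/9 + 25/9 = 41/9 m
Total distance = 1393/18 m

1393/18 m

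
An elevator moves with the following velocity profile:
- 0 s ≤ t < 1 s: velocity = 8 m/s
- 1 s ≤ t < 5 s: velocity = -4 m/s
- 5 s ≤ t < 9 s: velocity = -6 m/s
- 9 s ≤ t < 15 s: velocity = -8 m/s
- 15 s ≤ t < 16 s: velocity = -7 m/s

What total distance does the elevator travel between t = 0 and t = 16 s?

Total distance travelled is ∫|v| dt — sum the magnitudes of each area piece.
0–1 s: |8| × 1 = 8 m
1–5 s: |-4| × 4 = 16 m
5–9 s: |-6| × 4 = 24 m
9–15 s: |-8| × 6 = 48 m
15–16 s: |-7| × 1 = 7 m
Total distance = 103 m

103 m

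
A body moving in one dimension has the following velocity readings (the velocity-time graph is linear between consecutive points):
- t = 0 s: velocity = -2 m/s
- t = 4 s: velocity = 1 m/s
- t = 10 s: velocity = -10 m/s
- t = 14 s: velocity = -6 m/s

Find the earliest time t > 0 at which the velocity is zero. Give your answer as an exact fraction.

v changes sign on 0–4 s (from -2 to 1); the graph is linear there, so v = 0 at t = 0 + (2)·(4 − 0)/(1 − -2) = 8/3 s.

t = 8/3 s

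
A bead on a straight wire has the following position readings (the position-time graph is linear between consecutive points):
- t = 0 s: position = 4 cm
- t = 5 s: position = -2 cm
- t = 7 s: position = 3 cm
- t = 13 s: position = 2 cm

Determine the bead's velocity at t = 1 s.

Velocity is the slope of the x-t graph on 0–5 s: (-2 − 4)/(5 − 0) = -1.2 cm/s.

-1.2 cm/s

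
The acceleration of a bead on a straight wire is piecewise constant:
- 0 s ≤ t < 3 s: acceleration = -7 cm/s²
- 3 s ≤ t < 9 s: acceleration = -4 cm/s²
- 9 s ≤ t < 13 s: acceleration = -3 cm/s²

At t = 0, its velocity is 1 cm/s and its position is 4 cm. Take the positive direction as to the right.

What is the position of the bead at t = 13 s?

-416.5 cm

On each constant-a segment, Δv = aΔt and Δx = v₀Δt + ½aΔt²; chain segment to segment.
0–3 s: v starts 1 cm/s; Δx = 1·3 + ½·-7·3² = -28.5 cm; v ends -20 cm/s.
3–9 s: v starts -20 cm/s; Δx = -20·6 + ½·-4·6² = -192 cm; v ends -44 cm/s.
9–13 s: v starts -44 cm/s; Δx = -44·4 + ½·-3·4² = -200 cm; v ends -56 cm/s.
x(13) = 4 + Σ Δx = -416.5 cm.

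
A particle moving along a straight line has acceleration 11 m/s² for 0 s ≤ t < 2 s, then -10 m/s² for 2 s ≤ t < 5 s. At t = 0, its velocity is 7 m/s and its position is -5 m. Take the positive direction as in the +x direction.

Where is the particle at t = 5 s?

On each constant-a segment, Δv = aΔt and Δx = v₀Δt + ½aΔt²; chain segment to segment.
0–2 s: v starts 7 m/s; Δx = 7·2 + ½·11·2² = 36 m; v ends 29 m/s.
2–5 s: v starts 29 m/s; Δx = 29·3 + ½·-10·3² = 42 m; v ends -1 m/s.
x(5) = -5 + Σ Δx = 73 m.

73 m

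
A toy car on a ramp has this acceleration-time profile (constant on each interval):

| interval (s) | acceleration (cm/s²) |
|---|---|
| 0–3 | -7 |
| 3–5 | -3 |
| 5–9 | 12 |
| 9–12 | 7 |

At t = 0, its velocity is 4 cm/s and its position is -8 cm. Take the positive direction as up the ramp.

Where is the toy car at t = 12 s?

43 cm

On each constant-a segment, Δv = aΔt and Δx = v₀Δt + ½aΔt²; chain segment to segment.
0–3 s: v starts 4 cm/s; Δx = 4·3 + ½·-7·3² = -19.5 cm; v ends -17 cm/s.
3–5 s: v starts -17 cm/s; Δx = -17·2 + ½·-3·2² = -40 cm; v ends -23 cm/s.
5–9 s: v starts -23 cm/s; Δx = -23·4 + ½·12·4² = 4 cm; v ends 25 cm/s.
9–12 s: v starts 25 cm/s; Δx = 25·3 + ½·7·3² = 106.5 cm; v ends 46 cm/s.
x(12) = -8 + Σ Δx = 43 cm.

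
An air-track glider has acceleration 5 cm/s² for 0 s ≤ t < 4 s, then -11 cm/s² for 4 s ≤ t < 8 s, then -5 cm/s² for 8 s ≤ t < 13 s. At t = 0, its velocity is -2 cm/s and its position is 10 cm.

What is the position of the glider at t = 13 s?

-166.5 cm

On each constant-a segment, Δv = aΔt and Δx = v₀Δt + ½aΔt²; chain segment to segment.
0–4 s: v starts -2 cm/s; Δx = -2·4 + ½·5·4² = 32 cm; v ends 18 cm/s.
4–8 s: v starts 18 cm/s; Δx = 18·4 + ½·-11·4² = -16 cm; v ends -26 cm/s.
8–13 s: v starts -26 cm/s; Δx = -26·5 + ½·-5·5² = -192.5 cm; v ends -51 cm/s.
x(13) = 10 + Σ Δx = -166.5 cm.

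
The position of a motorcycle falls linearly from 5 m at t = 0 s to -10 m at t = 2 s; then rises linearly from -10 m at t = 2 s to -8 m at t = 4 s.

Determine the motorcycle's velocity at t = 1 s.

-7.5 m/s

Velocity is the slope of the x-t graph on 0–2 s: (-10 − 5)/(2 − 0) = -7.5 m/s.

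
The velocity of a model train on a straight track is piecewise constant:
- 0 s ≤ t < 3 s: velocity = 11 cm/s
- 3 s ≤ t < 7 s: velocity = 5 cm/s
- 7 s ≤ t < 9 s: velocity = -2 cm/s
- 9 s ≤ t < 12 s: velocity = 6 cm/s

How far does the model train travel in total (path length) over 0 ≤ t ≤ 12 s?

Distance (not displacement) is the total path length: add the absolute areas under v-t.
0–3 s: |11| × 3 = 33 cm
3–7 s: |5| × 4 = 20 cm
7–9 s: |-2| × 2 = 4 cm
9–12 s: |6| × 3 = 18 cm
Total distance = 75 cm

75 cm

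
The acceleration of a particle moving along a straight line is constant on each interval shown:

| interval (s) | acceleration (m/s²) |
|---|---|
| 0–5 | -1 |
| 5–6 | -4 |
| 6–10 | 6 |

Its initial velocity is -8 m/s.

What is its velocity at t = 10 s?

7 m/s

Δv equals the area under the a-t graph; then v = v₀ + Δv.
0–5 s: -1 × 5 = -5 m/s
5–6 s: -4 × 1 = -4 m/s
6–10 s: 6 × 4 = 24 m/s
Δv = 15 m/s, so v(10) = -8 + (15) = 7 m/s.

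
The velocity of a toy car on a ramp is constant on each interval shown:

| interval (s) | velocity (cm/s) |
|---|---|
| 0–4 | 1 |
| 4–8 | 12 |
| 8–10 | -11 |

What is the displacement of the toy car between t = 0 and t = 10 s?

30 cm

Net displacement equals the area under the velocity-time graph (areas below the axis count negative).
0–4 s: 1 × 4 = 4 cm
4–8 s: 12 × 4 = 48 cm
8–10 s: -11 × 2 = -22 cm
Net displacement = 30 cm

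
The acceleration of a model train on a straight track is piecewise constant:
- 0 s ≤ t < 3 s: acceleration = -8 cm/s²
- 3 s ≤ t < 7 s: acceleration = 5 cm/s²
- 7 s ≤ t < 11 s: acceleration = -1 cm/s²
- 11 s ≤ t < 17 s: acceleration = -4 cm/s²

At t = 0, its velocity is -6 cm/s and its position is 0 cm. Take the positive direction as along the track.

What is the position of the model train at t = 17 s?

-338 cm

On each constant-a segment, Δv = aΔt and Δx = v₀Δt + ½aΔt²; chain segment to segment.
0–3 s: v starts -6 cm/s; Δx = -6·3 + ½·-8·3² = -54 cm; v ends -30 cm/s.
3–7 s: v starts -30 cm/s; Δx = -30·4 + ½·5·4² = -80 cm; v ends -10 cm/s.
7–11 s: v starts -10 cm/s; Δx = -10·4 + ½·-1·4² = -48 cm; v ends -14 cm/s.
11–17 s: v starts -14 cm/s; Δx = -14·6 + ½·-4·6² = -156 cm; v ends -38 cm/s.
x(17) = 0 + Σ Δx = -338 cm.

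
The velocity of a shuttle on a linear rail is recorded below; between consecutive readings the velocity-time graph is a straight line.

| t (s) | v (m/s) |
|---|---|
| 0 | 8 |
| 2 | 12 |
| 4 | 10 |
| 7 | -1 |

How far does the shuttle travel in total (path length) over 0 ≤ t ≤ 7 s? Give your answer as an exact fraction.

1227/22 m

Distance (not displacement) is the total path length: add the absolute areas under v-t.
0–2 s: |½(8 + 12)(2)| = 20 m
2–4 s: |½(12 + 10)(2)| = 22 m
4–7 s: v = 0 at t = 74/11 s; triangle areas 150/11 + 3/22 = 303/22 m
Total distance = 1227/22 m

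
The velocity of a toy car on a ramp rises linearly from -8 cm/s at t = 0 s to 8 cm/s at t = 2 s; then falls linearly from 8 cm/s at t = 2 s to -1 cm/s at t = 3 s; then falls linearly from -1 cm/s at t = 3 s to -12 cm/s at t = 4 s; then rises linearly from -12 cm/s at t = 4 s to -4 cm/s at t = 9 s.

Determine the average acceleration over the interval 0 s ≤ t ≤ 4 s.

Average acceleration = Δv/Δt = (-12 − -8)/(4 − 0) = -1 cm/s².

-1 cm/s²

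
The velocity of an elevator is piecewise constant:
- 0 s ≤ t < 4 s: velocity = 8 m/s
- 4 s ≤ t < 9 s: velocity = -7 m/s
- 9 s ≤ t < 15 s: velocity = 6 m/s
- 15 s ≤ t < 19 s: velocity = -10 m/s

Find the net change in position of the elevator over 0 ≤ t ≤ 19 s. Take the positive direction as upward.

-7 m

Displacement is the signed area under the v-t curve.
0–4 s: 8 × 4 = 32 m
4–9 s: -7 × 5 = -35 m
9–15 s: 6 × 6 = 36 m
15–19 s: -10 × 4 = -40 m
Net displacement = -7 m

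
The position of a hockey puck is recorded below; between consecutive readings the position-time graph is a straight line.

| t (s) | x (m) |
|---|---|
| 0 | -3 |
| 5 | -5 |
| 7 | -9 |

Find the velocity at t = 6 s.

-2 m/s

Velocity is the slope of the x-t graph on 5–7 s: (-9 − -5)/(7 − 5) = -2 m/s.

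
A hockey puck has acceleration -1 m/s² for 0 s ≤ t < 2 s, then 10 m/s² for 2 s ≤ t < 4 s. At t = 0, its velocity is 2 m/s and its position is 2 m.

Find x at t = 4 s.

On each constant-a segment, Δv = aΔt and Δx = v₀Δt + ½aΔt²; chain segment to segment.
0–2 s: v starts 2 m/s; Δx = 2·2 + ½·-1·2² = 2 m; v ends 0 m/s.
2–4 s: v starts 0 m/s; Δx = 0·2 + ½·10·2² = 20 m; v ends 20 m/s.
x(4) = 2 + Σ Δx = 24 m.

24 m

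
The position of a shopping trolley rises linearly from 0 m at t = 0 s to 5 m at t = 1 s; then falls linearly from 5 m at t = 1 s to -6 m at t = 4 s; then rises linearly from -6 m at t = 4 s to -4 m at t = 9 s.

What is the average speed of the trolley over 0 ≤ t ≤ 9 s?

2 m/s

Average speed = (total path length)/(elapsed time); on a piecewise-linear x-t graph the path length is Σ|Δx|.
0–1 s: |Δx| = |5 − 0| = 5 m
1–4 s: |Δx| = |-6 − 5| = 11 m
4–9 s: |Δx| = |-4 − -6| = 2 m
Total path = 18 m; average speed = 18/9 = 2 m/s.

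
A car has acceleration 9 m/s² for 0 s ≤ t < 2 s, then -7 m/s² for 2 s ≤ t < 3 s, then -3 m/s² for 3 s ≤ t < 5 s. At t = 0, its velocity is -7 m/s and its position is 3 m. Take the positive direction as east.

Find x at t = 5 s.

On each constant-a segment, Δv = aΔt and Δx = v₀Δt + ½aΔt²; chain segment to segment.
0–2 s: v starts -7 m/s; Δx = -7·2 + ½·9·2² = 4 m; v ends 11 m/s.
2–3 s: v starts 11 m/s; Δx = 11·1 + ½·-7·1² = 7.5 m; v ends 4 m/s.
3–5 s: v starts 4 m/s; Δx = 4·2 + ½·-3·2² = 2 m; v ends -2 m/s.
x(5) = 3 + Σ Δx = 16.5 m.

16.5 m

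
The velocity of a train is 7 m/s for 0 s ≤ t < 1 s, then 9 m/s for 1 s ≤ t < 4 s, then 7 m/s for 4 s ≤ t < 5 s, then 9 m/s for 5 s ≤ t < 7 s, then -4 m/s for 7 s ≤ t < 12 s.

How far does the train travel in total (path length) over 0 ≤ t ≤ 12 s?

Total distance travelled is ∫|v| dt — sum the magnitudes of each area piece.
0–1 s: |7| × 1 = 7 m
1–4 s: |9| × 3 = 27 m
4–5 s: |7| × 1 = 7 m
5–7 s: |9| × 2 = 18 m
7–12 s: |-4| × 5 = 20 m
Total distance = 79 m

79 m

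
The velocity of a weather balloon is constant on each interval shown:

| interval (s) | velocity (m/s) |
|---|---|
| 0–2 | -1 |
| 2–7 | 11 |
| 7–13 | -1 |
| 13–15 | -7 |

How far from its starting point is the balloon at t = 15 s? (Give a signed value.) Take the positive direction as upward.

Displacement is the signed area under the v-t curve.
0–2 s: -1 × 2 = -2 m
2–7 s: 11 × 5 = 55 m
7–13 s: -1 × 6 = -6 m
13–15 s: -7 × 2 = -14 m
Net displacement = 33 m

33 m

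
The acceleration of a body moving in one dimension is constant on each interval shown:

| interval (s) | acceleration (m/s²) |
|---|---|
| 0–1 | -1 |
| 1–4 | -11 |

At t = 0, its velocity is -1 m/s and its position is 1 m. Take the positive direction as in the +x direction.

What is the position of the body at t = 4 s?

-56 m

On each constant-a segment, Δv = aΔt and Δx = v₀Δt + ½aΔt²; chain segment to segment.
0–1 s: v starts -1 m/s; Δx = -1·1 + ½·-1·1² = -1.5 m; v ends -2 m/s.
1–4 s: v starts -2 m/s; Δx = -2·3 + ½·-11·3² = -55.5 m; v ends -35 m/s.
x(4) = 1 + Σ Δx = -56 m.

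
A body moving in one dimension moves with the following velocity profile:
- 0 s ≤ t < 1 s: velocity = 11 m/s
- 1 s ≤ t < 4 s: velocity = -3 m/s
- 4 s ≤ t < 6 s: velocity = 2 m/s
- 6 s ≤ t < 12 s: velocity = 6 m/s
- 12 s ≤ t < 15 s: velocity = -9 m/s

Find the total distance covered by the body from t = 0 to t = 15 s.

Distance (not displacement) is the total path length: add the absolute areas under v-t.
0–1 s: |11| × 1 = 11 m
1–4 s: |-3| × 3 = 9 m
4–6 s: |2| × 2 = 4 m
6–12 s: |6| × 6 = 36 m
12–15 s: |-9| × 3 = 27 m
Total distance = 87 m

87 m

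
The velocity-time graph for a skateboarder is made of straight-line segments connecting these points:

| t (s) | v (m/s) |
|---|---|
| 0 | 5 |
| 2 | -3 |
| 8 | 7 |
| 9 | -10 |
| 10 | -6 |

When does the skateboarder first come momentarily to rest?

v changes sign on 0–2 s (from 5 to -3); the graph is linear there, so v = 0 at t = 0 + (-5)·(2 − 0)/(-3 − 5) = 1.25 s.

t = 1.25 s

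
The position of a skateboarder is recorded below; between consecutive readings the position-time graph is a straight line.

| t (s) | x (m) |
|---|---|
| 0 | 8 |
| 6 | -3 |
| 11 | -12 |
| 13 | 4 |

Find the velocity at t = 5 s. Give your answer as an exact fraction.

Velocity is the slope of the x-t graph on 0–6 s: (-3 − 8)/(6 − 0) = -11/6 m/s.

-11/6 m/s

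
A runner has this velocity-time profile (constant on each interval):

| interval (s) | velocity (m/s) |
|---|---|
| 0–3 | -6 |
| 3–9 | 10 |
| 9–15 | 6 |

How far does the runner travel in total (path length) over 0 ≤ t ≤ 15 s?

114 m

Total distance travelled is ∫|v| dt — sum the magnitudes of each area piece.
0–3 s: |-6| × 3 = 18 m
3–9 s: |10| × 6 = 60 m
9–15 s: |6| × 6 = 36 m
Total distance = 114 m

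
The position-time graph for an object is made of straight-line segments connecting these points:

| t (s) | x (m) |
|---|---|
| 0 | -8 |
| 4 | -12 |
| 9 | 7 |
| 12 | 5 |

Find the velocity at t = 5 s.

Velocity is the slope of the x-t graph on 4–9 s: (7 − -12)/(9 − 4) = 3.8 m/s.

3.8 m/s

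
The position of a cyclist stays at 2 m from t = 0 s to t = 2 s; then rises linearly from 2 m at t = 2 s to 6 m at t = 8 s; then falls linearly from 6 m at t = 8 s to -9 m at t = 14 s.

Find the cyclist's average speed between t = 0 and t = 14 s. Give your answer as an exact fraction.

Average speed = (total path length)/(elapsed time); on a piecewise-linear x-t graph the path length is Σ|Δx|.
0–2 s: |Δx| = |2 − 2| = 0 m
2–8 s: |Δx| = |6 − 2| = 4 m
8–14 s: |Δx| = |-9 − 6| = 15 m
Total path = 19 m; average speed = 19/14 = 19/14 m/s.

19/14 m/s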